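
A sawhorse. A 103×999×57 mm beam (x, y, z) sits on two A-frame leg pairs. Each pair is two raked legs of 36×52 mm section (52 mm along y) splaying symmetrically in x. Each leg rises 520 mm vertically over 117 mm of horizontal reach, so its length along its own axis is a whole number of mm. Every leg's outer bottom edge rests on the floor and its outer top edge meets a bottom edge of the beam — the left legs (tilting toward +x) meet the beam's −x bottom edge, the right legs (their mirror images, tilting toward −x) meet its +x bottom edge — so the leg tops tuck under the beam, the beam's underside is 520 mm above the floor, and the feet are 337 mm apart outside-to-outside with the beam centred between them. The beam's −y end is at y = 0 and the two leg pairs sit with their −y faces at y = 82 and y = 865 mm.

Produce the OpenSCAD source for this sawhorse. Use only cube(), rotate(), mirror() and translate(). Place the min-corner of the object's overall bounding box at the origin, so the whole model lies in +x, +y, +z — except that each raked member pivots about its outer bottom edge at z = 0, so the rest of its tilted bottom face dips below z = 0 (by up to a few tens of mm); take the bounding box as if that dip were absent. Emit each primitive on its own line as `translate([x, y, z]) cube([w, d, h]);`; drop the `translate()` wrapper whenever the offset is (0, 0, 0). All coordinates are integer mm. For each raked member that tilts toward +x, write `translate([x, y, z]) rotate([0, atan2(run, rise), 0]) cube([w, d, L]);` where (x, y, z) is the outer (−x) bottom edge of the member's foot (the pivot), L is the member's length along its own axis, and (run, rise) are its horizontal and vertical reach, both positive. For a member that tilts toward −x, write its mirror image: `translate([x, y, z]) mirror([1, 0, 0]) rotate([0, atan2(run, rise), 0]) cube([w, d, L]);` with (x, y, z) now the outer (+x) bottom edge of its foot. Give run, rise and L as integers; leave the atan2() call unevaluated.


translate([117, 0, 520]) cube([103, 999, 57]);
translate([0, 82, 0]) rotate([0, atan2(117, 520), 0]) cube([36, 52, 533]);
translate([337, 82, 0]) mirror([1, 0, 0]) rotate([0, atan2(117, 520), 0]) cube([36, 52, 533]);
translate([0, 865, 0]) rotate([0, atan2(117, 520), 0]) cube([36, 52, 533]);
translate([337, 865, 0]) mirror([1, 0, 0]) rotate([0, atan2(117, 520), 0]) cube([36, 52, 533]);


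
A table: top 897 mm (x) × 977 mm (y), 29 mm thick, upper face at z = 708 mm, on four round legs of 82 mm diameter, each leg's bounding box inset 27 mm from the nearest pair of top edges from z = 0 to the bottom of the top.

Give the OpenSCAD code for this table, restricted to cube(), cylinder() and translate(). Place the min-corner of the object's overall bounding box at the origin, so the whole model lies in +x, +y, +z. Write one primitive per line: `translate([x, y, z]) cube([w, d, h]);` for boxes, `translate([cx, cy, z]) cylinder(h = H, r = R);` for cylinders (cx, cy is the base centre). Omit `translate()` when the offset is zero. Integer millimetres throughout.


// leg_h = 708 - 29 = 679
translate([0, 0, 679]) cube([897, 977, 29]);
translate([68, 68, 0]) cylinder(h = 679, r = 41);
translate([829, 68, 0]) cylinder(h = 679, r = 41);
translate([68, 909, 0]) cylinder(h = 679, r = 41);
translate([829, 909, 0]) cylinder(h = 679, r = 41);


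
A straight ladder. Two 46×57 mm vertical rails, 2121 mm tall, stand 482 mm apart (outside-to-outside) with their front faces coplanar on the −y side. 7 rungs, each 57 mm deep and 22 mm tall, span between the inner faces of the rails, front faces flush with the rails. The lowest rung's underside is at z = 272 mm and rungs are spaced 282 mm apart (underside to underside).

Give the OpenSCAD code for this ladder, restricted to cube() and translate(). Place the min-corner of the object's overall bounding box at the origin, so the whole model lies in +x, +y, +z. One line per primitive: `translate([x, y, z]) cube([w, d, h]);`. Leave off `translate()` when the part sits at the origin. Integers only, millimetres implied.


cube([46, 57, 2121]);
translate([436, 0, 0]) cube([46, 57, 2121]);
translate([46, 0, 272]) cube([390, 57, 22]);
translate([46, 0, 554]) cube([390, 57, 22]);
translate([46, 0, 836]) cube([390, 57, 22]);
translate([46, 0, 1118]) cube([390, 57, 22]);
translate([46, 0, 1400]) cube([390, 57, 22]);
translate([46, 0, 1682]) cube([390, 57, 22]);
translate([46, 0, 1964]) cube([390, 57, 22]);


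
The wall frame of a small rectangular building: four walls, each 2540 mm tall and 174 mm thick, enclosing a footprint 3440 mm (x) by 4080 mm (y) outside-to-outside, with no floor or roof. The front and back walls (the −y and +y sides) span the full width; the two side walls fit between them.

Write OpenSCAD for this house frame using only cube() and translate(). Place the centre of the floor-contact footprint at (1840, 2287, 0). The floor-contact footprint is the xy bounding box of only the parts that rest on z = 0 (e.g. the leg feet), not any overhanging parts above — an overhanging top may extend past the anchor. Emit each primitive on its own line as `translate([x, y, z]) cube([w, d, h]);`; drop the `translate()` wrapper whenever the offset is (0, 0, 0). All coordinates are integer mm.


translate([120, 247, 0]) cube([3440, 174, 2540]);
translate([120, 4153, 0]) cube([3440, 174, 2540]);
translate([120, 421, 0]) cube([174, 3732, 2540]);
translate([3386, 421, 0]) cube([174, 3732, 2540]);


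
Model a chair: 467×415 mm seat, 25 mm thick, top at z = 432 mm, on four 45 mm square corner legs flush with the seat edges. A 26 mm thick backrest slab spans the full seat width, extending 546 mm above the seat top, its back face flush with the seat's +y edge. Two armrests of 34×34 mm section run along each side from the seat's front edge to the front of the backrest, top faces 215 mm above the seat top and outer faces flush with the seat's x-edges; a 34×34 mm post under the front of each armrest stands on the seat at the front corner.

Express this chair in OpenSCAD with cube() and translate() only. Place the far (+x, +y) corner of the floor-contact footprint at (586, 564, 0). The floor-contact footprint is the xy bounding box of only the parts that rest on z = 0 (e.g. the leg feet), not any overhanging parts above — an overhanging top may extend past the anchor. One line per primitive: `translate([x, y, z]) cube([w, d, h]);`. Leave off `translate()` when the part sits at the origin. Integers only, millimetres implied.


translate([119, 149, 407]) cube([467, 415, 25]);
translate([119, 149, 0]) cube([45, 45, 407]);
translate([541, 149, 0]) cube([45, 45, 407]);
translate([119, 519, 0]) cube([45, 45, 407]);
translate([541, 519, 0]) cube([45, 45, 407]);
translate([119, 538, 432]) cube([467, 26, 546]);
translate([119, 149, 613]) cube([34, 389, 34]);
translate([552, 149, 613]) cube([34, 389, 34]);
translate([119, 149, 432]) cube([34, 34, 181]);
translate([552, 149, 432]) cube([34, 34, 181]);


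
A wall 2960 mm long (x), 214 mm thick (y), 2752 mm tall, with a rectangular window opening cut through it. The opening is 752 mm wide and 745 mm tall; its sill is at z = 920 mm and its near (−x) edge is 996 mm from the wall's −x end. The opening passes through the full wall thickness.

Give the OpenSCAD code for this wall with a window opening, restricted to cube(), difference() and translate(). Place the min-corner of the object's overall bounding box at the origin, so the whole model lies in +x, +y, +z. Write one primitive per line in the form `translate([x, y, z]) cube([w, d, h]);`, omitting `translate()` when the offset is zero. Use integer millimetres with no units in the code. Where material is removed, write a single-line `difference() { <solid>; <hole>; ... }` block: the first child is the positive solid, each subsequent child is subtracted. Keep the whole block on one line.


difference() { cube([2960, 214, 2752]); translate([996, 0, 920]) cube([752, 214, 745]); }


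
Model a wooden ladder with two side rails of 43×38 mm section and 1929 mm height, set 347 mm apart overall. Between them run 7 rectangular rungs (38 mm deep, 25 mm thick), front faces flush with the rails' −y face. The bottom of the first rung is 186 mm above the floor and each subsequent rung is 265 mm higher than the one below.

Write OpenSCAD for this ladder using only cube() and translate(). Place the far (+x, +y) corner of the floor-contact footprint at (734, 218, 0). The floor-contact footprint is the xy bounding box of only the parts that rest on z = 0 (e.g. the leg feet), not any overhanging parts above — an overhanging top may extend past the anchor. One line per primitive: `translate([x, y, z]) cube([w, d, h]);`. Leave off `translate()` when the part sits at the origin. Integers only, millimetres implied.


translate([387, 180, 0]) cube([43, 38, 1929]);
translate([691, 180, 0]) cube([43, 38, 1929]);
translate([430, 180, 186]) cube([261, 38, 25]);
translate([430, 180, 451]) cube([261, 38, 25]);
translate([430, 180, 716]) cube([261, 38, 25]);
translate([430, 180, 981]) cube([261, 38, 25]);
translate([430, 180, 1246]) cube([261, 38, 25]);
translate([430, 180, 1511]) cube([261, 38, 25]);
translate([430, 180, 1776]) cube([261, 38, 25]);


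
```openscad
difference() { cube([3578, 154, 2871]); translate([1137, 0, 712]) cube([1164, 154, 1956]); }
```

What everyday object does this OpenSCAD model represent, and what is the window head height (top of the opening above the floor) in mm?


A wall with a window opening. The window head height is 2668 mm.

A wall with a rectangular opening subtracted — a window. Sill at z = 712, opening 1956 mm tall, so the head is at 712 + 1956 = 2668 mm.


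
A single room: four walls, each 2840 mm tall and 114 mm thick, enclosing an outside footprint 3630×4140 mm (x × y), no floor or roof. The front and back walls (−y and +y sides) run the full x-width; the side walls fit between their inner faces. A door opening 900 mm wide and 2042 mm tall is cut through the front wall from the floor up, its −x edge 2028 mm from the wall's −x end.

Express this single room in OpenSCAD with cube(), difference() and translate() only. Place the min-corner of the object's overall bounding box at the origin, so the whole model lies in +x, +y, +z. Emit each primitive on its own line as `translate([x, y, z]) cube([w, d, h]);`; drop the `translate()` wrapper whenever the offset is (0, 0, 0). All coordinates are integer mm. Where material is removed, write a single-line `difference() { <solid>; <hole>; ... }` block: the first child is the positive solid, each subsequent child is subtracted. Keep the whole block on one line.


difference() { cube([3630, 114, 2840]); translate([2028, 0, 0]) cube([900, 114, 2042]); }
translate([0, 4026, 0]) cube([3630, 114, 2840]);
translate([0, 114, 0]) cube([114, 3912, 2840]);
translate([3516, 114, 0]) cube([114, 3912, 2840]);


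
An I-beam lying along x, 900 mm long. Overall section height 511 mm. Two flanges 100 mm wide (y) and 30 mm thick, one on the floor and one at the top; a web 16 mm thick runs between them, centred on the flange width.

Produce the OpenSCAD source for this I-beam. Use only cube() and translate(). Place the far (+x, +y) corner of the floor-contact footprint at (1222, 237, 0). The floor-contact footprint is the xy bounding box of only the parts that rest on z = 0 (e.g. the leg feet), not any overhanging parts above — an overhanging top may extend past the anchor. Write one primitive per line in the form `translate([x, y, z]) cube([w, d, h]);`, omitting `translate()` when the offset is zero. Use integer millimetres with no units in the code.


translate([322, 137, 0]) cube([900, 100, 30]);
translate([322, 179, 30]) cube([900, 16, 451]);
translate([322, 137, 481]) cube([900, 100, 30]);


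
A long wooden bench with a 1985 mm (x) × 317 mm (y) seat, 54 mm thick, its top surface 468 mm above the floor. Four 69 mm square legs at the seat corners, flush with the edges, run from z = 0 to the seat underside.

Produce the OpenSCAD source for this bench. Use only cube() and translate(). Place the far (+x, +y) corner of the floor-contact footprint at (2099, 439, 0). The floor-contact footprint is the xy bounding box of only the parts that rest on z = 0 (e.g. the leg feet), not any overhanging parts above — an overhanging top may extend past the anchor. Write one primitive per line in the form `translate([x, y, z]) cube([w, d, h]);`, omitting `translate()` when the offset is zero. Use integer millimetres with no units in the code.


translate([114, 122, 414]) cube([1985, 317, 54]);
translate([114, 122, 0]) cube([69, 69, 414]);
translate([114, 370, 0]) cube([69, 69, 414]);
translate([2030, 122, 0]) cube([69, 69, 414]);
translate([2030, 370, 0]) cube([69, 69, 414]);


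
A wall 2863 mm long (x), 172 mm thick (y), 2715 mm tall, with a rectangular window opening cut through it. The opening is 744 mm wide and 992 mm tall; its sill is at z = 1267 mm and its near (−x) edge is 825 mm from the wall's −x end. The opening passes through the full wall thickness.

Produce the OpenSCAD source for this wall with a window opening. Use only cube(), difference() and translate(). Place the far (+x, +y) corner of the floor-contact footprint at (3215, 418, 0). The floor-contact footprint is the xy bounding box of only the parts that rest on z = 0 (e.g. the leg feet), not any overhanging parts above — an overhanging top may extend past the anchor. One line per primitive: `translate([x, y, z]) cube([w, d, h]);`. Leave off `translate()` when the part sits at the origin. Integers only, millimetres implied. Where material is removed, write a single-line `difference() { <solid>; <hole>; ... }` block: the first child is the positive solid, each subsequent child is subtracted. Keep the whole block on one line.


difference() { translate([352, 246, 0]) cube([2863, 172, 2715]); translate([1177, 246, 1267]) cube([744, 172, 992]); }


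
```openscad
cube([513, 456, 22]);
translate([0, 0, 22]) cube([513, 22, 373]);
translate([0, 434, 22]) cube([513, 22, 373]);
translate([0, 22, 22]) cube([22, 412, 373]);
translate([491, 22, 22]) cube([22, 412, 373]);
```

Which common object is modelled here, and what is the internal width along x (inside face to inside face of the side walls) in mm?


An open box. The internal width is 469 mm.

A 513×456 base slab with four walls standing on it — an open box. The base is 513 mm wide and the walls are 22 mm thick, so the internal width is 513 − 2 × 22 = 469 mm.


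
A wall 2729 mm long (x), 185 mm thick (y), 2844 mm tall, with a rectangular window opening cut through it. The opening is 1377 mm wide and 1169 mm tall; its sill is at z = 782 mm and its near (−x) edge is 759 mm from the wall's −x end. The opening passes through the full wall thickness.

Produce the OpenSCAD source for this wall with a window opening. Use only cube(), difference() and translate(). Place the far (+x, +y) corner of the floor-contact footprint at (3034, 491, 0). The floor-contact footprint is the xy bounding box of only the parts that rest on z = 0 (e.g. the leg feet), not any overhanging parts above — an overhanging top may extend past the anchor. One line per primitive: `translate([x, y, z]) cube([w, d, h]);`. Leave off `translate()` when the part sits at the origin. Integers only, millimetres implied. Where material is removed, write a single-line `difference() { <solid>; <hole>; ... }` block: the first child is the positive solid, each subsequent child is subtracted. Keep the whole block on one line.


difference() { translate([305, 306, 0]) cube([2729, 185, 2844]); translate([1064, 306, 782]) cube([1377, 185, 1169]); }


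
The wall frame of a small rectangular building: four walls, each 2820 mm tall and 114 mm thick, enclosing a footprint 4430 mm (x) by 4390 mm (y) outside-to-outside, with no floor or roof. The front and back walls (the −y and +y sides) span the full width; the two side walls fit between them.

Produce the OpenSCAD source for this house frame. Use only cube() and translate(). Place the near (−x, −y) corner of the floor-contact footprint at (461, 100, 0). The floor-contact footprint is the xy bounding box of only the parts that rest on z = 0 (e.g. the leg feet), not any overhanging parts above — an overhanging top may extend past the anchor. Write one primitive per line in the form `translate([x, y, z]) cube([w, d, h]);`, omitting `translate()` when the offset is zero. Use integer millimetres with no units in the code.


translate([461, 100, 0]) cube([4430, 114, 2820]);
translate([461, 4376, 0]) cube([4430, 114, 2820]);
translate([461, 214, 0]) cube([114, 4162, 2820]);
translate([4777, 214, 0]) cube([114, 4162, 2820]);


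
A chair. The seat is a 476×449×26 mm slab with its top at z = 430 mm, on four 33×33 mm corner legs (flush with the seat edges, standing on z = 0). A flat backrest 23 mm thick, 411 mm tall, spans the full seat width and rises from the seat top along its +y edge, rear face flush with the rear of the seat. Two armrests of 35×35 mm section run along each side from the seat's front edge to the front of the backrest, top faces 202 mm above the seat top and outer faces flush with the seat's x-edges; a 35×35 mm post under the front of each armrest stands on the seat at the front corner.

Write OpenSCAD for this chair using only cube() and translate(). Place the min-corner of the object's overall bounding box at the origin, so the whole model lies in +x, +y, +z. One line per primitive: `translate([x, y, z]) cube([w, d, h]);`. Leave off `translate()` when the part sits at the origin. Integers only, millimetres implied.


translate([0, 0, 404]) cube([476, 449, 26]);
cube([33, 33, 404]);
translate([443, 0, 0]) cube([33, 33, 404]);
translate([0, 416, 0]) cube([33, 33, 404]);
translate([443, 416, 0]) cube([33, 33, 404]);
translate([0, 426, 430]) cube([476, 23, 411]);
translate([0, 0, 597]) cube([35, 426, 35]);
translate([441, 0, 597]) cube([35, 426, 35]);
translate([0, 0, 430]) cube([35, 35, 167]);
translate([441, 0, 430]) cube([35, 35, 167]);


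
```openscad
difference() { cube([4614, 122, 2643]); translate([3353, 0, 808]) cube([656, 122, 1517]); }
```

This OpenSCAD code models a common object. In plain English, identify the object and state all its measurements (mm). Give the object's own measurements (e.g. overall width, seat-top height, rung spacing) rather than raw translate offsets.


A wall 4614 mm long (x), 122 mm thick (y), 2643 mm tall, with a rectangular window opening cut through it. The opening is 656 mm wide and 1517 mm tall; its sill is at z = 808 mm and its near (−x) edge is 3353 mm from the wall's −x end. The opening passes through the full wall thickness.


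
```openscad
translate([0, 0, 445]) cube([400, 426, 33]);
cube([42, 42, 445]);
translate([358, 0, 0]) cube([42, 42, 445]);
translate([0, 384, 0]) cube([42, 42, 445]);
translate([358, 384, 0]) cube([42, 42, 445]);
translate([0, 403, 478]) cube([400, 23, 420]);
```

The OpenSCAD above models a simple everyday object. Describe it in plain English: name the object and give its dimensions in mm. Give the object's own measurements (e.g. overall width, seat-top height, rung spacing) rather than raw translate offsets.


A chair. The seat is a 400×426×33 mm slab with its top at z = 478 mm, on four 42×42 mm corner legs (flush with the seat edges, standing on z = 0). A flat backrest 23 mm thick, 420 mm tall, spans the full seat width and rises from the seat top along its +y edge, rear face flush with the rear of the seat.


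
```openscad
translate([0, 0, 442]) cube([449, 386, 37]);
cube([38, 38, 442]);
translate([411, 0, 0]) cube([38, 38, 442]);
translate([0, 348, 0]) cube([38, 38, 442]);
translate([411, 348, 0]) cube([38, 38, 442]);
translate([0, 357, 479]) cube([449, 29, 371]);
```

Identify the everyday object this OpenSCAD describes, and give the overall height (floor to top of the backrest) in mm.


A chair. The overall height is 850 mm.

A slab on four corner posts with a tall panel at the back — a chair. The seat slab sits at z = 442 with thickness 37, and the 371 mm backrest starts at the seat top, so the overall height is 442 + 37 + 371 = 850 mm.


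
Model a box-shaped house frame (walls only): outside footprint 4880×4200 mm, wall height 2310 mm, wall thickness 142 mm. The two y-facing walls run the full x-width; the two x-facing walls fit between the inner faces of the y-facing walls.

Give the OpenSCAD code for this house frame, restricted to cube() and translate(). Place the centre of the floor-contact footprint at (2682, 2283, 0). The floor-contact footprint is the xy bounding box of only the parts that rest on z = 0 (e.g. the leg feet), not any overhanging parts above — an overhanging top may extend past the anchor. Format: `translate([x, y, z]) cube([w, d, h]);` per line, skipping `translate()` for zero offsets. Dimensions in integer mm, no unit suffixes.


translate([242, 183, 0]) cube([4880, 142, 2310]);
translate([242, 4241, 0]) cube([4880, 142, 2310]);
translate([242, 325, 0]) cube([142, 3916, 2310]);
translate([4980, 325, 0]) cube([142, 3916, 2310]);


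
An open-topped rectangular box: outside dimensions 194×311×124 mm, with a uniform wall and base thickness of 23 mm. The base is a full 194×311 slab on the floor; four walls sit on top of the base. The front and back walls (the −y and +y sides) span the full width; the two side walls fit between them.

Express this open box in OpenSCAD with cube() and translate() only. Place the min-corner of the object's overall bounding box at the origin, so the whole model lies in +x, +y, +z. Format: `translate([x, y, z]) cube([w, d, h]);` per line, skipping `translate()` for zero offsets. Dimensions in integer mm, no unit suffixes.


cube([194, 311, 23]);
translate([0, 0, 23]) cube([194, 23, 101]);
translate([0, 288, 23]) cube([194, 23, 101]);
translate([0, 23, 23]) cube([23, 265, 101]);
translate([171, 23, 23]) cube([23, 265, 101]);


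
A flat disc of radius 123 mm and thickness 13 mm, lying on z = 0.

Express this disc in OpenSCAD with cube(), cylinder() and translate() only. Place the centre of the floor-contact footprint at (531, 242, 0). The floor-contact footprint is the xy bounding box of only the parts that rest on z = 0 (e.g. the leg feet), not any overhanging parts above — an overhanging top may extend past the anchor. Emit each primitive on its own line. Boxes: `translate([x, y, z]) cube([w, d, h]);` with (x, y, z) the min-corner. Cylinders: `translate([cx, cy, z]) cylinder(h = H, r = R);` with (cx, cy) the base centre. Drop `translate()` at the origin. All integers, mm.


translate([531, 242, 0]) cylinder(h = 13, r = 123);


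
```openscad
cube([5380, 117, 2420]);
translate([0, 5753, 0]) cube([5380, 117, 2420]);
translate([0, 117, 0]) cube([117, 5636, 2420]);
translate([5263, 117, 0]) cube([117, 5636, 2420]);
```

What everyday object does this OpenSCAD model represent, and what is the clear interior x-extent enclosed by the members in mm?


A house (or room) frame. The interior width is 5146 mm.

Four 2420 mm walls enclosing a rectangle with no floor or roof — a room or house frame. Outside width is 5380 mm and wall thickness is 117 mm, so the interior width is 5380 − 2 × 117 = 5146 mm.


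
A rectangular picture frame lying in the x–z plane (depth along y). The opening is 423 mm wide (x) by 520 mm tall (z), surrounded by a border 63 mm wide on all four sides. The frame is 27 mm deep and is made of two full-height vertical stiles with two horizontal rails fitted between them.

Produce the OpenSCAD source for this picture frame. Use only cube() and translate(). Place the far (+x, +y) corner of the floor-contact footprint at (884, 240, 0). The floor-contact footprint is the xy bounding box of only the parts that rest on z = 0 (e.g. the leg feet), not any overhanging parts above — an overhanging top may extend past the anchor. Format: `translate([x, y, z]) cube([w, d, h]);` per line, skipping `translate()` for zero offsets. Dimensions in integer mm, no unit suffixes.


translate([335, 213, 0]) cube([63, 27, 646]);
translate([821, 213, 0]) cube([63, 27, 646]);
translate([398, 213, 0]) cube([423, 27, 63]);
translate([398, 213, 583]) cube([423, 27, 63]);


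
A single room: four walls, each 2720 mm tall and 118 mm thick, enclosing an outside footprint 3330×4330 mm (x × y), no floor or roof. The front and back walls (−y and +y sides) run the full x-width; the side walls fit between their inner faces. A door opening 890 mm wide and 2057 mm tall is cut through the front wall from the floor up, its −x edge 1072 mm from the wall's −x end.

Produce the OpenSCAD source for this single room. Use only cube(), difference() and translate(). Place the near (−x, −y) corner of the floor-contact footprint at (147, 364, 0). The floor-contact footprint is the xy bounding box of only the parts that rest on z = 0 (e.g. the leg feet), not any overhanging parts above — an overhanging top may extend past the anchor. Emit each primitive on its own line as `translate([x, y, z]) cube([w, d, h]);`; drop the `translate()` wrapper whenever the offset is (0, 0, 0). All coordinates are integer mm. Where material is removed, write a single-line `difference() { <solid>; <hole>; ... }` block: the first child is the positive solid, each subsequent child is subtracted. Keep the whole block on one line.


difference() { translate([147, 364, 0]) cube([3330, 118, 2720]); translate([1219, 364, 0]) cube([890, 118, 2057]); }
translate([147, 4576, 0]) cube([3330, 118, 2720]);
translate([147, 482, 0]) cube([118, 4094, 2720]);
translate([3359, 482, 0]) cube([118, 4094, 2720]);


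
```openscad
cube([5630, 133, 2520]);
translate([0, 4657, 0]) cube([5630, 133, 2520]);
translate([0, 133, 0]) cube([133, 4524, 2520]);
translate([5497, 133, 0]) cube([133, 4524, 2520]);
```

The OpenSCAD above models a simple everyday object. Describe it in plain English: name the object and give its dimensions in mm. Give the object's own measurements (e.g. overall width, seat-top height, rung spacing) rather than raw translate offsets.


The wall frame of a small rectangular building: four walls, each 2520 mm tall and 133 mm thick, enclosing a footprint 5630 mm (x) by 4790 mm (y) outside-to-outside, with no floor or roof. The front and back walls (the −y and +y sides) span the full width; the two side walls fit between them.


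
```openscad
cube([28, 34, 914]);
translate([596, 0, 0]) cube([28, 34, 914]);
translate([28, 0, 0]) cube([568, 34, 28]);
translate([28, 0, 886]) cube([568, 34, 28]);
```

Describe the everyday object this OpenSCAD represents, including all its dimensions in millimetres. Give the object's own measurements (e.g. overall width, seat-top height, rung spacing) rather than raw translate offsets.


A rectangular picture frame lying in the x–z plane (depth along y). The opening is 568 mm wide (x) by 858 mm tall (z), surrounded by a border 28 mm wide on all four sides. The frame is 34 mm deep and is made of two full-height vertical stiles with two horizontal rails fitted between them.


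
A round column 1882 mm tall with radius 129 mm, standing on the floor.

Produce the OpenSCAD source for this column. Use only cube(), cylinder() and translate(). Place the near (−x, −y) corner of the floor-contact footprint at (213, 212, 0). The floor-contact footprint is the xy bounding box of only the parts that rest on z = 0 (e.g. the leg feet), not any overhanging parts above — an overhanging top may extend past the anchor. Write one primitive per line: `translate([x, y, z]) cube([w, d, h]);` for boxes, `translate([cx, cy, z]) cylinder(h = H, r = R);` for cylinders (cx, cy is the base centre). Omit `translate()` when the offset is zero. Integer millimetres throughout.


translate([342, 341, 0]) cylinder(h = 1882, r = 129);


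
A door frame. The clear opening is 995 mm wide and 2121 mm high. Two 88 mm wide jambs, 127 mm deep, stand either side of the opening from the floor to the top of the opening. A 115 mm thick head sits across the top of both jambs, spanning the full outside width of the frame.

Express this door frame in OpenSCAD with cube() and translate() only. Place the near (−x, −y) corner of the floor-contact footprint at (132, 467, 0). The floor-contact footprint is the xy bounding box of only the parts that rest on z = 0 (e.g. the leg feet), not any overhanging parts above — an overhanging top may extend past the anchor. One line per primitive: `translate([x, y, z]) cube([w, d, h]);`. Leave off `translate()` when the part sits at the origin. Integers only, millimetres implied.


translate([132, 467, 0]) cube([88, 127, 2121]);
translate([1215, 467, 0]) cube([88, 127, 2121]);
translate([132, 467, 2121]) cube([1171, 127, 115]);


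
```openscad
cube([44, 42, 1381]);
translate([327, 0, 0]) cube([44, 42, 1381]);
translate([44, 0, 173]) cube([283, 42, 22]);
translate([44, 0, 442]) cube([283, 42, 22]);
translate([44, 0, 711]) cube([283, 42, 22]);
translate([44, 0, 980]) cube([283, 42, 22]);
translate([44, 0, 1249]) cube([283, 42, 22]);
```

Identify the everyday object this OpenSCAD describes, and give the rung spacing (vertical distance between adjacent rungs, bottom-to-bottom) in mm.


A ladder. The rung spacing is 269 mm.

Two tall 44×42 posts with 5 short bars between them — a ladder. Adjacent rungs sit at z = 173 and z = 442, so the spacing is 442 − 173 = 269 mm.


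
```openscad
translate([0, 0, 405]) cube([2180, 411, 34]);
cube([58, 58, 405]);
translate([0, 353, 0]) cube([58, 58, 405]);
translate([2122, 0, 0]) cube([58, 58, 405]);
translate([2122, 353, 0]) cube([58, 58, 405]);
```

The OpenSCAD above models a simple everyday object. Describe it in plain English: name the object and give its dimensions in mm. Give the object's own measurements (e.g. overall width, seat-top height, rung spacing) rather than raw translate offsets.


A long wooden bench with a 2180 mm (x) × 411 mm (y) seat, 34 mm thick, its top surface 439 mm above the floor. Four 58 mm square legs at the seat corners, flush with the edges, run from z = 0 to the seat underside.


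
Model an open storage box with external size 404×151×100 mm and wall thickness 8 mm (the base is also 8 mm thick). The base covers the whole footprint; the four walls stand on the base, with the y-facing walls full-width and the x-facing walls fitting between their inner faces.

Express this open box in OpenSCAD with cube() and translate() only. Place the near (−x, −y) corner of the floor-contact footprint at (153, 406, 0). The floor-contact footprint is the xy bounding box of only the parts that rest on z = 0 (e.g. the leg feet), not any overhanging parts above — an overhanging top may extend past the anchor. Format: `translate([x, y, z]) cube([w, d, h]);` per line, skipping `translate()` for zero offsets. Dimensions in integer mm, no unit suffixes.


translate([153, 406, 0]) cube([404, 151, 8]);
translate([153, 406, 8]) cube([404, 8, 92]);
translate([153, 549, 8]) cube([404, 8, 92]);
translate([153, 414, 8]) cube([8, 135, 92]);
translate([549, 414, 8]) cube([8, 135, 92]);


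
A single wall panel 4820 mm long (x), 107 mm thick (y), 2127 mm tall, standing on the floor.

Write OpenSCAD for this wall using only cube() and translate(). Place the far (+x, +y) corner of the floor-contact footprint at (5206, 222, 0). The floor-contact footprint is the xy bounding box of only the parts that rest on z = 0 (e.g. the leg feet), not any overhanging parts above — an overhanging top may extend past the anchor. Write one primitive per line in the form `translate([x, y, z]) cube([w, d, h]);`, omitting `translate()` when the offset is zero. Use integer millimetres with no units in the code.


translate([386, 115, 0]) cube([4820, 107, 2127]);


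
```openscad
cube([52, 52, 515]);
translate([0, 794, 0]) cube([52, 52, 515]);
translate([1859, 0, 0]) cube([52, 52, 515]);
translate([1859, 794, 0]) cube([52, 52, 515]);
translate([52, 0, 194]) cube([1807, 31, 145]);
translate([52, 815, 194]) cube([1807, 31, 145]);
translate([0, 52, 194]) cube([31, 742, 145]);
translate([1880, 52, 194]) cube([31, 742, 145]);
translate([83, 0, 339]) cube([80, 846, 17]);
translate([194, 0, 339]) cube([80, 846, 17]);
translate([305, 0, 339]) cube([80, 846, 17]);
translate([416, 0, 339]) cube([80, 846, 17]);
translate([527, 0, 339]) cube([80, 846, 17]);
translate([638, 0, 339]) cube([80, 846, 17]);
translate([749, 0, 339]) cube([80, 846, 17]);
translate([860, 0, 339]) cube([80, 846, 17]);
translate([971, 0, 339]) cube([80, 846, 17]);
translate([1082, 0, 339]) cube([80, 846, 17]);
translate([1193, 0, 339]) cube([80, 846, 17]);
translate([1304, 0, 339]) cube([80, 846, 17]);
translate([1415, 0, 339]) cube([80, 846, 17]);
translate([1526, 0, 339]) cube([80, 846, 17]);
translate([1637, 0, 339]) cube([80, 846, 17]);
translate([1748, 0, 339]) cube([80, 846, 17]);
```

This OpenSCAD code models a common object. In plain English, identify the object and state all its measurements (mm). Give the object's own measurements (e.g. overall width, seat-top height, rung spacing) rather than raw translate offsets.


A bed frame 1911 mm long (x) by 846 mm wide (y). Four 52×52 mm corner posts, 515 mm tall, at the corners of the footprint. Four rails of 31 mm thickness and 145 mm height run between adjacent posts with their undersides at z = 194 mm, their outer faces flush with the outside of the frame (the two x-running rails run between the posts' inner faces; the two y-running rails run between the posts' inner faces). 16 slats, each 80 mm wide (x) and 17 mm thick, lie across the top of the two x-running rails, running the full 846 mm width of the frame in y; along x they sit between the end posts with a 31 mm gap after the −x posts and between neighbouring slats and before the +x posts.


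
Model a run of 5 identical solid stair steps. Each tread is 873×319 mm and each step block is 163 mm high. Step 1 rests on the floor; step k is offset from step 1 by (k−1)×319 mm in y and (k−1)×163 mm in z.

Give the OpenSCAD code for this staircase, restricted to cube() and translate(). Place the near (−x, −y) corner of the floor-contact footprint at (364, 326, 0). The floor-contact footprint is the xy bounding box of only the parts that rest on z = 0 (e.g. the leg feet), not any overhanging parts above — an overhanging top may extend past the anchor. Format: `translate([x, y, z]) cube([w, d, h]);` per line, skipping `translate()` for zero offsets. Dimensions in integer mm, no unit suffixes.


translate([364, 326, 0]) cube([873, 319, 163]);
translate([364, 645, 163]) cube([873, 319, 163]);
translate([364, 964, 326]) cube([873, 319, 163]);
translate([364, 1283, 489]) cube([873, 319, 163]);
translate([364, 1602, 652]) cube([873, 319, 163]);


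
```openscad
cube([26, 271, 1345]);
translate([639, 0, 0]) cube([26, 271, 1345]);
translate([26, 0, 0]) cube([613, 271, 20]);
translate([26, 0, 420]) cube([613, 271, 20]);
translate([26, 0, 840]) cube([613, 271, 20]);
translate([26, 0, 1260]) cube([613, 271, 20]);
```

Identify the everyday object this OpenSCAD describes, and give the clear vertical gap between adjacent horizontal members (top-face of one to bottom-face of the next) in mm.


A bookshelf. The clear shelf gap is 400 mm.

Two tall side panels with 4 horizontal boards between them — a bookshelf. The first two shelf undersides are at z = 0 and z = 420; with shelf thickness 20, the clear gap is 420 − 0 − 20 = 400 mm.


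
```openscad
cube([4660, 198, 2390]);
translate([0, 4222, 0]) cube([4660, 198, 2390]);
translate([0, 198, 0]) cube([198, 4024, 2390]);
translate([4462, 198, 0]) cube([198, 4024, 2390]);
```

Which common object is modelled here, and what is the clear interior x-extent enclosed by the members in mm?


A house (or room) frame. The interior width is 4264 mm.

Four 2390 mm walls enclosing a rectangle with no floor or roof — a room or house frame. Outside width is 4660 mm and wall thickness is 198 mm, so the interior width is 4660 − 2 × 198 = 4264 mm.


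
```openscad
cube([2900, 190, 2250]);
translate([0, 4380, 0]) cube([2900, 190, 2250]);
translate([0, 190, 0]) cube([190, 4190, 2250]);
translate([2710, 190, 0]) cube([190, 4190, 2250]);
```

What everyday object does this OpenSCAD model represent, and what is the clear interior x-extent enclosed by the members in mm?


A house (or room) frame. The interior width is 2520 mm.

Four 2250 mm walls enclosing a rectangle with no floor or roof — a room or house frame. Outside width is 2900 mm and wall thickness is 190 mm, so the interior width is 2900 − 2 × 190 = 2520 mm.


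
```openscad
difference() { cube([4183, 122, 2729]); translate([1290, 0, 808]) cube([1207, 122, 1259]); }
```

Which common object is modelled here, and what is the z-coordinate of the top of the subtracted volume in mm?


A wall with a window opening. The window head height is 2067 mm.

A wall with a rectangular opening subtracted — a window. Sill at z = 808, opening 1259 mm tall, so the head is at 808 + 1259 = 2067 mm.


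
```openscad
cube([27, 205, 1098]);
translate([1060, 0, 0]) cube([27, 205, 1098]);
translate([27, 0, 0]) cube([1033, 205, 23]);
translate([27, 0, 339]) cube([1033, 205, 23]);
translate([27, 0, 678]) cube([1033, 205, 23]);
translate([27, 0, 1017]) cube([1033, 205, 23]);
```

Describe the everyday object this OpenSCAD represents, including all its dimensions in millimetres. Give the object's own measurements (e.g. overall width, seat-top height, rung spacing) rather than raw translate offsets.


An open bookshelf. Two side panels, each 27 mm thick, 205 mm deep and 1098 mm tall, stand 1087 mm apart (outside-to-outside). Between them sit 4 shelves, each 23 mm thick and 205 mm deep, spanning the full gap between the sides. The bottom shelf rests on the floor (its underside at z = 0) and the clear gap between one shelf's top and the next shelf's underside is 316 mm.


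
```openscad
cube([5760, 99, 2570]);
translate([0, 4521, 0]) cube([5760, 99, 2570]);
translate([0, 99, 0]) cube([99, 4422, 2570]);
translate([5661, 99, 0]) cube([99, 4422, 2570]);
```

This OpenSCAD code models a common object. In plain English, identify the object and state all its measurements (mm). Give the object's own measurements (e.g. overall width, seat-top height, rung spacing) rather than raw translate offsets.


The wall frame of a small rectangular building: four walls, each 2570 mm tall and 99 mm thick, enclosing a footprint 5760 mm (x) by 4620 mm (y) outside-to-outside, with no floor or roof. The front and back walls (the −y and +y sides) span the full width; the two side walls fit between them.


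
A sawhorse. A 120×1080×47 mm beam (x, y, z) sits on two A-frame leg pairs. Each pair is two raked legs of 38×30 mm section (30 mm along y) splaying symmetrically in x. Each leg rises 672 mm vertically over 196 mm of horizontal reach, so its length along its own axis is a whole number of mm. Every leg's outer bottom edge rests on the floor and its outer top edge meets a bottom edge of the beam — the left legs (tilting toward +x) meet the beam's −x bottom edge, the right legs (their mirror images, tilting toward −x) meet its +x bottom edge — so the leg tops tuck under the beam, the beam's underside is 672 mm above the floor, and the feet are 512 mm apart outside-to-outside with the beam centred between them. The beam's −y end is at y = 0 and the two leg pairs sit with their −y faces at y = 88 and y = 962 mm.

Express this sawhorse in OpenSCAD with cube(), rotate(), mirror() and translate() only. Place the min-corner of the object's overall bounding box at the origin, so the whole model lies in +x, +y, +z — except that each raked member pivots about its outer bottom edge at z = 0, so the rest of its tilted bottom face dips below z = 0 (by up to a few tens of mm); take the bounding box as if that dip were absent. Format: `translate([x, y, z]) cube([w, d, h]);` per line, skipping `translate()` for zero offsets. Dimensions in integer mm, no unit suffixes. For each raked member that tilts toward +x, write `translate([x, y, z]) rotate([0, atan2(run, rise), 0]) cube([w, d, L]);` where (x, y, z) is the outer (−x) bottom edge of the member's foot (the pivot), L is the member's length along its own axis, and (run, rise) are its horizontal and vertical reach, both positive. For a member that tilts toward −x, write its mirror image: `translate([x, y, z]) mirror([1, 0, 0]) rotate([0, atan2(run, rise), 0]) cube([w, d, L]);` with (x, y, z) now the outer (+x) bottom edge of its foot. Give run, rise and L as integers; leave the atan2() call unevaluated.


translate([196, 0, 672]) cube([120, 1080, 47]);
translate([0, 88, 0]) rotate([0, atan2(196, 672), 0]) cube([38, 30, 700]);
translate([512, 88, 0]) mirror([1, 0, 0]) rotate([0, atan2(196, 672), 0]) cube([38, 30, 700]);
translate([0, 962, 0]) rotate([0, atan2(196, 672), 0]) cube([38, 30, 700]);
translate([512, 962, 0]) mirror([1, 0, 0]) rotate([0, atan2(196, 672), 0]) cube([38, 30, 700]);
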